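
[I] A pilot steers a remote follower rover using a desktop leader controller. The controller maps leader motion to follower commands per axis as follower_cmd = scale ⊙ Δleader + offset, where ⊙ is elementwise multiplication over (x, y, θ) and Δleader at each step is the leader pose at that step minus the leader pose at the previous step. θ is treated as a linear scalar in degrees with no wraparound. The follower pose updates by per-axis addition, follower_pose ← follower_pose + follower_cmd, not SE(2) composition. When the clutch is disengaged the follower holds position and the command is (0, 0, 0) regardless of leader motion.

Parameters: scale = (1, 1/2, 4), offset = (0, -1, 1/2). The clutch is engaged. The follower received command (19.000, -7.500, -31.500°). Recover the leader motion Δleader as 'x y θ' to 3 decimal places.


axis x: (19.000 − 0) / (1) = 19.000
axis y: (-7.500 − -1) / (1/2) = -13.000
axis θ: (-31.500 − 1/2) / (4) = -8.000

19.000 -13.000 -8.000


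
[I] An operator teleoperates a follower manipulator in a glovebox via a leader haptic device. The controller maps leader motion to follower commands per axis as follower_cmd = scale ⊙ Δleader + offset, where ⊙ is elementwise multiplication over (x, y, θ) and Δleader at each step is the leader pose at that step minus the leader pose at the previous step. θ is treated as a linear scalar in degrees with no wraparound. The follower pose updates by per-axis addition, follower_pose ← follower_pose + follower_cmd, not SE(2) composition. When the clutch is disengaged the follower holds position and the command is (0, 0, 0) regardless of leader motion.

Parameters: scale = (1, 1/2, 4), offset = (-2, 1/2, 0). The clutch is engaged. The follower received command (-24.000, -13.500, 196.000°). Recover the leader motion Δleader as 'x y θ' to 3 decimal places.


-22.000 -28.000 49.000

axis x: (-24.000 − -2) / (1) = -22.000
axis y: (-13.500 − 1/2) / (1/2) = -28.000
axis θ: (196.000 − 0) / (4) = 49.000


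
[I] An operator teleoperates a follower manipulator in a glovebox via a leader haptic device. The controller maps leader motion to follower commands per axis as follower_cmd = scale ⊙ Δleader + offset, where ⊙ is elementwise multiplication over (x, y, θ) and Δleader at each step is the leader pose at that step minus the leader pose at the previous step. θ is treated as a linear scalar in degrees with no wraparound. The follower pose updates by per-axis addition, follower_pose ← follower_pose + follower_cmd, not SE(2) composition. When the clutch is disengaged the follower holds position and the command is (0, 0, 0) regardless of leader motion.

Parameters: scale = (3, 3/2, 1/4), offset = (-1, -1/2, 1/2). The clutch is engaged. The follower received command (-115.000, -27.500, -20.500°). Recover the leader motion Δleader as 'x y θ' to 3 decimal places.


-38.000 -18.000 -84.000

axis x: (-115.000 − -1) / (3) = -38.000
axis y: (-27.500 − -1/2) / (3/2) = -18.000
axis θ: (-20.500 − 1/2) / (1/4) = -84.000


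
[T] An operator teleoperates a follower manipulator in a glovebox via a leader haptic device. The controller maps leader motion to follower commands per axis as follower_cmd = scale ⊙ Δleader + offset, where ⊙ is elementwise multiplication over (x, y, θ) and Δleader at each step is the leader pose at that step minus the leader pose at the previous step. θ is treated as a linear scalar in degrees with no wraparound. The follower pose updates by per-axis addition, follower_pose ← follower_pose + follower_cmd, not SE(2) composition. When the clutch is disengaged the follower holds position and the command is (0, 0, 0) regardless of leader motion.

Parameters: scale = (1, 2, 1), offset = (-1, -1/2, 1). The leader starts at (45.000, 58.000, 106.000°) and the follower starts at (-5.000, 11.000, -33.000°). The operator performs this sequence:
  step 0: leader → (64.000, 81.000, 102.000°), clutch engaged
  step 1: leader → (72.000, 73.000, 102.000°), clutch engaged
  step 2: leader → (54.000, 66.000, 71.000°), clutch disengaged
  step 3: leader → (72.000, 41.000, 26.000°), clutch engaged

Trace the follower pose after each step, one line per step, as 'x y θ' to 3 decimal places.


step 0: Δleader=(19.000, 23.000, -4.000°), engaged; cmd=(18.000, 45.500, -3.000°) → follower=(13.000, 56.500, -36.000°)
step 1: Δleader=(8.000, -8.000, 0.000°), engaged; cmd=(7.000, -16.500, 1.000°) → follower=(20.000, 40.000, -35.000°)
step 2: Δleader=(-18.000, -7.000, -31.000°), disengaged; cmd=(0,0,0) → follower holds at (20.000, 40.000, -35.000°)
step 3: Δleader=(18.000, -25.000, -45.000°), engaged; cmd=(17.000, -50.500, -44.000°) → follower=(37.000, -10.500, -79.000°)

13.000 56.500 -36.000
20.000 40.000 -35.000
20.000 40.000 -35.000
37.000 -10.500 -79.000


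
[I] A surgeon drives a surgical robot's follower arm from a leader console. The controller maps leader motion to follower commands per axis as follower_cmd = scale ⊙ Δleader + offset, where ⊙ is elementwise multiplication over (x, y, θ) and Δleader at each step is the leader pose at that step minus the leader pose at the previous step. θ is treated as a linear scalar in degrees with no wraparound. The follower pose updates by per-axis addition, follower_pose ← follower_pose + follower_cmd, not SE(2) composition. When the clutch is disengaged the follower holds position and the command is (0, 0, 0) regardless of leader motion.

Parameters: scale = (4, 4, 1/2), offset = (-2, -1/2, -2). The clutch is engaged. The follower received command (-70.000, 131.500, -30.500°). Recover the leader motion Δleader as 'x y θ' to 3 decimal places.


-17.000 33.000 -57.000

axis x: (-70.000 − -2) / (4) = -17.000
axis y: (131.500 − -1/2) / (4) = 33.000
axis θ: (-30.500 − -2) / (1/2) = -57.000


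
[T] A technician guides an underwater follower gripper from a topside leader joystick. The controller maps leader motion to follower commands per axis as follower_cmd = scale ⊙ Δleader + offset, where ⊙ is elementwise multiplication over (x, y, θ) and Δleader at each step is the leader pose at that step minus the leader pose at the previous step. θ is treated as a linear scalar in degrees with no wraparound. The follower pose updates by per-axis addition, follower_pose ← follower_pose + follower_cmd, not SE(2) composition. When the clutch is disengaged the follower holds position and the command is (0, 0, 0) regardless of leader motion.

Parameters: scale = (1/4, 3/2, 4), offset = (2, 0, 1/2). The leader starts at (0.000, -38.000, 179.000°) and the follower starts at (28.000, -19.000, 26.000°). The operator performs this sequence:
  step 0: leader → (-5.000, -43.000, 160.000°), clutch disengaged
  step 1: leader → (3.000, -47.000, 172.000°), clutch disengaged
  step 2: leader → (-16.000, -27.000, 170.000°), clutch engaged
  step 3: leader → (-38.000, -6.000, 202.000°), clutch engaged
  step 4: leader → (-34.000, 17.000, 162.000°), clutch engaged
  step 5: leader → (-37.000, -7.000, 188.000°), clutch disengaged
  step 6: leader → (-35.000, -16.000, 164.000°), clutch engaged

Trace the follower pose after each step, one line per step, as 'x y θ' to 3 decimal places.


28.000 -19.000 26.000
28.000 -19.000 26.000
25.250 11.000 18.500
21.750 42.500 147.000
24.750 77.000 -12.500
24.750 77.000 -12.500
27.250 63.500 -108.000

step 0: Δleader=(-5.000, -5.000, -19.000°), disengaged; cmd=(0,0,0) → follower holds at (28.000, -19.000, 26.000°)
step 1: Δleader=(8.000, -4.000, 12.000°), disengaged; cmd=(0,0,0) → follower holds at (28.000, -19.000, 26.000°)
step 2: Δleader=(-19.000, 20.000, -2.000°), engaged; cmd=(-2.750, 30.000, -7.500°) → follower=(25.250, 11.000, 18.500°)
step 3: Δleader=(-22.000, 21.000, 32.000°), engaged; cmd=(-3.500, 31.500, 128.500°) → follower=(21.750, 42.500, 147.000°)
step 4: Δleader=(4.000, 23.000, -40.000°), engaged; cmd=(3.000, 34.500, -159.500°) → follower=(24.750, 77.000, -12.500°)
step 5: Δleader=(-3.000, -24.000, 26.000°), disengaged; cmd=(0,0,0) → follower holds at (24.750, 77.000, -12.500°)
step 6: Δleader=(2.000, -9.000, -24.000°), engaged; cmd=(2.500, -13.500, -95.500°) → follower=(27.250, 63.500, -108.000°)


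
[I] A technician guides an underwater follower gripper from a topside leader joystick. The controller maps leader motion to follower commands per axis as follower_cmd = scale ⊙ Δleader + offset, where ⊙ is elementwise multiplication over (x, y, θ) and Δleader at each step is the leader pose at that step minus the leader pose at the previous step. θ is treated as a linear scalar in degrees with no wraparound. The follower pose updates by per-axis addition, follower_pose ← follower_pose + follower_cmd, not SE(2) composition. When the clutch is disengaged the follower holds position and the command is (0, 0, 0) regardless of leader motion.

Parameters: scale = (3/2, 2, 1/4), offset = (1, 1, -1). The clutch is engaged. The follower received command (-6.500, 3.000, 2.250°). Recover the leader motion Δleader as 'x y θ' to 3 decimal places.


axis x: (-6.500 − 1) / (3/2) = -5.000
axis y: (3.000 − 1) / (2) = 1.000
axis θ: (2.250 − -1) / (1/4) = 13.000

-5.000 1.000 13.000


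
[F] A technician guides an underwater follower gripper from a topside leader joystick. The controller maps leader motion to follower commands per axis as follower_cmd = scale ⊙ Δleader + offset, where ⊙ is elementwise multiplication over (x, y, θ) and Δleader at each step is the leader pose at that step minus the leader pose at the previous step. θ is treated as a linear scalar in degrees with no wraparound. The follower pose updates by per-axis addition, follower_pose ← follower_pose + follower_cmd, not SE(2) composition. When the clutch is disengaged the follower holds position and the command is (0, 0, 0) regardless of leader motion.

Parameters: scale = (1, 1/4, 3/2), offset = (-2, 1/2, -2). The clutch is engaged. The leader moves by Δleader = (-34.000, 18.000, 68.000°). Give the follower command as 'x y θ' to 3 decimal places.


-36.000 5.000 100.000

axis x: 1·-34.000 + -2 = -36.000
axis y: 1/4·18.000 + 1/2 = 5.000
axis θ: 3/2·68.000 + -2 = 100.000


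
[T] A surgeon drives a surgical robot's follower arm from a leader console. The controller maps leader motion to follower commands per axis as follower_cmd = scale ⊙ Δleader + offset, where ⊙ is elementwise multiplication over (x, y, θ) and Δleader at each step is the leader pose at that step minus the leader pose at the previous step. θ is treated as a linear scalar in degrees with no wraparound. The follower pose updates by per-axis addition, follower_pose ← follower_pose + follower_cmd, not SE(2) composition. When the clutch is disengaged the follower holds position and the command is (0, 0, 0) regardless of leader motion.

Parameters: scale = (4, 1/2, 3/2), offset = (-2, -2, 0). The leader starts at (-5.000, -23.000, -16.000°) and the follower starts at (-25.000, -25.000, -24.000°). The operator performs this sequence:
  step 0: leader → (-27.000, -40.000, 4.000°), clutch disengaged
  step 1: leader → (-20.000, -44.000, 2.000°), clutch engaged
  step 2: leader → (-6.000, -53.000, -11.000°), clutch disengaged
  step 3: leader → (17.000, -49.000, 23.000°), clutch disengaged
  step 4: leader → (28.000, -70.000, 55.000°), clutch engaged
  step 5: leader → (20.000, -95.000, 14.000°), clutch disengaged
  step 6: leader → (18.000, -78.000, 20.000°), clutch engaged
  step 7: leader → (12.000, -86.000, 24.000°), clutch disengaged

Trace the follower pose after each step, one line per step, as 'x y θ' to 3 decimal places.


-25.000 -25.000 -24.000
1.000 -29.000 -27.000
1.000 -29.000 -27.000
1.000 -29.000 -27.000
43.000 -41.500 21.000
43.000 -41.500 21.000
33.000 -35.000 30.000
33.000 -35.000 30.000

step 0: Δleader=(-22.000, -17.000, 20.000°), disengaged; cmd=(0,0,0) → follower holds at (-25.000, -25.000, -24.000°)
step 1: Δleader=(7.000, -4.000, -2.000°), engaged; cmd=(26.000, -4.000, -3.000°) → follower=(1.000, -29.000, -27.000°)
step 2: Δleader=(14.000, -9.000, -13.000°), disengaged; cmd=(0,0,0) → follower holds at (1.000, -29.000, -27.000°)
step 3: Δleader=(23.000, 4.000, 34.000°), disengaged; cmd=(0,0,0) → follower holds at (1.000, -29.000, -27.000°)
step 4: Δleader=(11.000, -21.000, 32.000°), engaged; cmd=(42.000, -12.500, 48.000°) → follower=(43.000, -41.500, 21.000°)
step 5: Δleader=(-8.000, -25.000, -41.000°), disengaged; cmd=(0,0,0) → follower holds at (43.000, -41.500, 21.000°)
step 6: Δleader=(-2.000, 17.000, 6.000°), engaged; cmd=(-10.000, 6.500, 9.000°) → follower=(33.000, -35.000, 30.000°)
step 7: Δleader=(-6.000, -8.000, 4.000°), disengaged; cmd=(0,0,0) → follower holds at (33.000, -35.000, 30.000°)


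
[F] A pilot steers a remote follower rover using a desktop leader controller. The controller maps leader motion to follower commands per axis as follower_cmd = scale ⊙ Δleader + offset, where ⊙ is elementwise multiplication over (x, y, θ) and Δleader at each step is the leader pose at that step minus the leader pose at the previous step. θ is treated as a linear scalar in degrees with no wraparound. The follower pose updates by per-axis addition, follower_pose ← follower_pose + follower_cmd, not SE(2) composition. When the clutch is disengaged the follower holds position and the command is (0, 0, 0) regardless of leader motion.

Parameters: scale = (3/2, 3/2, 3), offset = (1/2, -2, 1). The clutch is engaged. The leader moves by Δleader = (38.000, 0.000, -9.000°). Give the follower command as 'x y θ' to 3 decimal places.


axis x: 3/2·38.000 + 1/2 = 57.500
axis y: 3/2·0.000 + -2 = -2.000
axis θ: 3·-9.000 + 1 = -26.000

57.500 -2.000 -26.000


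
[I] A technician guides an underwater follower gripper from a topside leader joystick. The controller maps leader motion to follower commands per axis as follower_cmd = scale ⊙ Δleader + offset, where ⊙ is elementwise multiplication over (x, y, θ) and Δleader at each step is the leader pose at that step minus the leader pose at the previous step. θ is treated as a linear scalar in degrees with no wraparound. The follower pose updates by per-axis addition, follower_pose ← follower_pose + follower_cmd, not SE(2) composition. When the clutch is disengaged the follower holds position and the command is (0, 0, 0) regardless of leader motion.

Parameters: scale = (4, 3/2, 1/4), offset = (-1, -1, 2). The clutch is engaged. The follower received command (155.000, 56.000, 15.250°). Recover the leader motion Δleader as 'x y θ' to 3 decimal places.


axis x: (155.000 − -1) / (4) = 39.000
axis y: (56.000 − -1) / (3/2) = 38.000
axis θ: (15.250 − 2) / (1/4) = 53.000

39.000 38.000 53.000


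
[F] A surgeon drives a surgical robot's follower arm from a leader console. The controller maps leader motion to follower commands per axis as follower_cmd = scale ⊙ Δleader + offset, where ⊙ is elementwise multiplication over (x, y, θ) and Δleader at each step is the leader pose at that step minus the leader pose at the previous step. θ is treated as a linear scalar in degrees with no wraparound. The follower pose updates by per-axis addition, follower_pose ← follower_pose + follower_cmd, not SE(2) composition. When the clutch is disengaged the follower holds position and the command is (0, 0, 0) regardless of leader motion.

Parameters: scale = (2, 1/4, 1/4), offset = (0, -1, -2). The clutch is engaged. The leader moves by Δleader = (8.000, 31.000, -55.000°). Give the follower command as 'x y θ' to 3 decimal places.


16.000 6.750 -15.750

axis x: 2·8.000 + 0 = 16.000
axis y: 1/4·31.000 + -1 = 6.750
axis θ: 1/4·-55.000 + -2 = -15.750


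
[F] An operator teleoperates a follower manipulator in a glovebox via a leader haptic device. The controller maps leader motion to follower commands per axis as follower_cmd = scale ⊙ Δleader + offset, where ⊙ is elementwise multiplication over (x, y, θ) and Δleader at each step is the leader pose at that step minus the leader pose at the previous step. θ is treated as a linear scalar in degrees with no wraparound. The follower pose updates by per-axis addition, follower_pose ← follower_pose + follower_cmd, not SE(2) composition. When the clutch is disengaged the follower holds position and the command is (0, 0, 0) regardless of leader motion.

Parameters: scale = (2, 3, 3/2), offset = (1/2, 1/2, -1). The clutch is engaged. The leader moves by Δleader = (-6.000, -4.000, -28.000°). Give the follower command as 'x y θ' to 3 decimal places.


axis x: 2·-6.000 + 1/2 = -11.500
axis y: 3·-4.000 + 1/2 = -11.500
axis θ: 3/2·-28.000 + -1 = -43.000

-11.500 -11.500 -43.000


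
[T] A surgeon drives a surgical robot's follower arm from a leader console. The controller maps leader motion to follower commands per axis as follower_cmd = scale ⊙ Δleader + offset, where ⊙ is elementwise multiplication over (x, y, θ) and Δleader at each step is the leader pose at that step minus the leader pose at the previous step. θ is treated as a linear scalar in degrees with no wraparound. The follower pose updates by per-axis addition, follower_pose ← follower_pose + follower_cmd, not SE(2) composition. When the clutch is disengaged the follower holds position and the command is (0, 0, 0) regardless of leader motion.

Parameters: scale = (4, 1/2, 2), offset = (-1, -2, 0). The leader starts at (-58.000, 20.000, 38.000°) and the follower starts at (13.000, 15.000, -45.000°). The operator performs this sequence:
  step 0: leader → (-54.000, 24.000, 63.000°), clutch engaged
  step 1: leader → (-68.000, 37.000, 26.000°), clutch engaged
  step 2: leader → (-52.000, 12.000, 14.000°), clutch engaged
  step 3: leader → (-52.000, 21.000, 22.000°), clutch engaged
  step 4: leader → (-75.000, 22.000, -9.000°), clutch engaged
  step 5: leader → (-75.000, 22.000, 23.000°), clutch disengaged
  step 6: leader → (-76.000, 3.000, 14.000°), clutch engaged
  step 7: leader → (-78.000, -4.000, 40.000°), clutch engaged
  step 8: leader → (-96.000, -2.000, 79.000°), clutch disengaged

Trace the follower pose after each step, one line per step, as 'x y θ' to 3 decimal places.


step 0: Δleader=(4.000, 4.000, 25.000°), engaged; cmd=(15.000, 0.000, 50.000°) → follower=(28.000, 15.000, 5.000°)
step 1: Δleader=(-14.000, 13.000, -37.000°), engaged; cmd=(-57.000, 4.500, -74.000°) → follower=(-29.000, 19.500, -69.000°)
step 2: Δleader=(16.000, -25.000, -12.000°), engaged; cmd=(63.000, -14.500, -24.000°) → follower=(34.000, 5.000, -93.000°)
step 3: Δleader=(0.000, 9.000, 8.000°), engaged; cmd=(-1.000, 2.500, 16.000°) → follower=(33.000, 7.500, -77.000°)
step 4: Δleader=(-23.000, 1.000, -31.000°), engaged; cmd=(-93.000, -1.500, -62.000°) → follower=(-60.000, 6.000, -139.000°)
step 5: Δleader=(0.000, 0.000, 32.000°), disengaged; cmd=(0,0,0) → follower holds at (-60.000, 6.000, -139.000°)
step 6: Δleader=(-1.000, -19.000, -9.000°), engaged; cmd=(-5.000, -11.500, -18.000°) → follower=(-65.000, -5.500, -157.000°)
step 7: Δleader=(-2.000, -7.000, 26.000°), engaged; cmd=(-9.000, -5.500, 52.000°) → follower=(-74.000, -11.000, -105.000°)
step 8: Δleader=(-18.000, 2.000, 39.000°), disengaged; cmd=(0,0,0) → follower holds at (-74.000, -11.000, -105.000°)

28.000 15.000 5.000
-29.000 19.500 -69.000
34.000 5.000 -93.000
33.000 7.500 -77.000
-60.000 6.000 -139.000
-60.000 6.000 -139.000
-65.000 -5.500 -157.000
-74.000 -11.000 -105.000
-74.000 -11.000 -105.000


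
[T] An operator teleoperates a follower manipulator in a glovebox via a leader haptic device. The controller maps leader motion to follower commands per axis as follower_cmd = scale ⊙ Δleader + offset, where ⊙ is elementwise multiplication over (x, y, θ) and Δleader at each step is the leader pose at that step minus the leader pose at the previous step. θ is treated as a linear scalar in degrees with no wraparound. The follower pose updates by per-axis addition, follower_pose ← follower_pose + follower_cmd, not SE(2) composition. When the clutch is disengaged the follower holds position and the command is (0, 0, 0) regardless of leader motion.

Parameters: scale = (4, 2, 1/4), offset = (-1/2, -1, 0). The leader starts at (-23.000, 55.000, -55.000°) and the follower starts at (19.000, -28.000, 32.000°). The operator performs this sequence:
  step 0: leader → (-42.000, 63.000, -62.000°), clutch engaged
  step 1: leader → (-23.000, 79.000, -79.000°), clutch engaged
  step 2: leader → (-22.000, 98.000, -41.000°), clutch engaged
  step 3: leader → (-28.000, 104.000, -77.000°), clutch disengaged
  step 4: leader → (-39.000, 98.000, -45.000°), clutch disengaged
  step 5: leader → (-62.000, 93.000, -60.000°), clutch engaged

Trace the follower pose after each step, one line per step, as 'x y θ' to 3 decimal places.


-57.500 -13.000 30.250
18.000 18.000 26.000
21.500 55.000 35.500
21.500 55.000 35.500
21.500 55.000 35.500
-71.000 44.000 31.750

step 0: Δleader=(-19.000, 8.000, -7.000°), engaged; cmd=(-76.500, 15.000, -1.750°) → follower=(-57.500, -13.000, 30.250°)
step 1: Δleader=(19.000, 16.000, -17.000°), engaged; cmd=(75.500, 31.000, -4.250°) → follower=(18.000, 18.000, 26.000°)
step 2: Δleader=(1.000, 19.000, 38.000°), engaged; cmd=(3.500, 37.000, 9.500°) → follower=(21.500, 55.000, 35.500°)
step 3: Δleader=(-6.000, 6.000, -36.000°), disengaged; cmd=(0,0,0) → follower holds at (21.500, 55.000, 35.500°)
step 4: Δleader=(-11.000, -6.000, 32.000°), disengaged; cmd=(0,0,0) → follower holds at (21.500, 55.000, 35.500°)
step 5: Δleader=(-23.000, -5.000, -15.000°), engaged; cmd=(-92.500, -11.000, -3.750°) → follower=(-71.000, 44.000, 31.750°)


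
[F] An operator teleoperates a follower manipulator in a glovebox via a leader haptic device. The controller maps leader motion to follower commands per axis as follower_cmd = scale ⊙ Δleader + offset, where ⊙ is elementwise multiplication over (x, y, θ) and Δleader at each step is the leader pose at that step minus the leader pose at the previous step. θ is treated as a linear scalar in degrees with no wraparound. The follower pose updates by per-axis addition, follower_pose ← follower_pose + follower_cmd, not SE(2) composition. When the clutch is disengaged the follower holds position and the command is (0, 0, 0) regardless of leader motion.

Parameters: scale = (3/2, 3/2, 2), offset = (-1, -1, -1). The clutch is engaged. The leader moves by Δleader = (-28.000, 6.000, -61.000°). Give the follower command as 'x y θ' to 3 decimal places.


-43.000 8.000 -123.000

axis x: 3/2·-28.000 + -1 = -43.000
axis y: 3/2·6.000 + -1 = 8.000
axis θ: 2·-61.000 + -1 = -123.000


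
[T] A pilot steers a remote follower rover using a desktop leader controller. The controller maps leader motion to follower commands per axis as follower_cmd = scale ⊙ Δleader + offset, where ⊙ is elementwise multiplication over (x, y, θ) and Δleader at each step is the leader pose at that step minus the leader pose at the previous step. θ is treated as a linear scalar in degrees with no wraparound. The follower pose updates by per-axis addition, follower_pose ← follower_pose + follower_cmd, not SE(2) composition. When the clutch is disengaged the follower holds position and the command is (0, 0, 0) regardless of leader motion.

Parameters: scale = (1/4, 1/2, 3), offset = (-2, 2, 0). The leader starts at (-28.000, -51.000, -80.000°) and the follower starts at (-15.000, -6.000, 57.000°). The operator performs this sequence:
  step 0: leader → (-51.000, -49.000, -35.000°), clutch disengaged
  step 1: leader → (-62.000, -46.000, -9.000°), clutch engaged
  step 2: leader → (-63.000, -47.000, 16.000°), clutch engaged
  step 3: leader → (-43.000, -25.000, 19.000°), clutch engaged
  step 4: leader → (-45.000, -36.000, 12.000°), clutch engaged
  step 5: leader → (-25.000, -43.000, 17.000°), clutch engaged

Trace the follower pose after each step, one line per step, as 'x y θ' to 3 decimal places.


step 0: Δleader=(-23.000, 2.000, 45.000°), disengaged; cmd=(0,0,0) → follower holds at (-15.000, -6.000, 57.000°)
step 1: Δleader=(-11.000, 3.000, 26.000°), engaged; cmd=(-4.750, 3.500, 78.000°) → follower=(-19.750, -2.500, 135.000°)
step 2: Δleader=(-1.000, -1.000, 25.000°), engaged; cmd=(-2.250, 1.500, 75.000°) → follower=(-22.000, -1.000, 210.000°)
step 3: Δleader=(20.000, 22.000, 3.000°), engaged; cmd=(3.000, 13.000, 9.000°) → follower=(-19.000, 12.000, 219.000°)
step 4: Δleader=(-2.000, -11.000, -7.000°), engaged; cmd=(-2.500, -3.500, -21.000°) → follower=(-21.500, 8.500, 198.000°)
step 5: Δleader=(20.000, -7.000, 5.000°), engaged; cmd=(3.000, -1.500, 15.000°) → follower=(-18.500, 7.000, 213.000°)

-15.000 -6.000 57.000
-19.750 -2.500 135.000
-22.000 -1.000 210.000
-19.000 12.000 219.000
-21.500 8.500 198.000
-18.500 7.000 213.000


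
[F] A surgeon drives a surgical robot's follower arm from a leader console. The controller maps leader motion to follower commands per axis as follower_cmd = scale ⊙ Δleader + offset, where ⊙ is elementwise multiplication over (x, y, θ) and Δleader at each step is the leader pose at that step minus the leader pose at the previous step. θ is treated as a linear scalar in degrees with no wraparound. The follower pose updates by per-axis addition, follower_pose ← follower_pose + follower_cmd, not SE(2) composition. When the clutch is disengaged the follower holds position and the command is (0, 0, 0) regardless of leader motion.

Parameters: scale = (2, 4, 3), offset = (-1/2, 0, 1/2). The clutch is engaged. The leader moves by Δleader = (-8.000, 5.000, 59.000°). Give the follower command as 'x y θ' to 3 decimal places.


-16.500 20.000 177.500

axis x: 2·-8.000 + -1/2 = -16.500
axis y: 4·5.000 + 0 = 20.000
axis θ: 3·59.000 + 1/2 = 177.500


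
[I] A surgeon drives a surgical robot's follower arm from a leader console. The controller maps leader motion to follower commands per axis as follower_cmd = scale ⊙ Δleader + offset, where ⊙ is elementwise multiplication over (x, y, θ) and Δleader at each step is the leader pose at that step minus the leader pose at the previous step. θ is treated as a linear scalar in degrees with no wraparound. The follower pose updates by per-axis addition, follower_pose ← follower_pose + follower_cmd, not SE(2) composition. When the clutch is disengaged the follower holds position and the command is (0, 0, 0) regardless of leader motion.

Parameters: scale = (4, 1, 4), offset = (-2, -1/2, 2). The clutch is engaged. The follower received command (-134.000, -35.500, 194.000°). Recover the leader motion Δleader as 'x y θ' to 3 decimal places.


axis x: (-134.000 − -2) / (4) = -33.000
axis y: (-35.500 − -1/2) / (1) = -35.000
axis θ: (194.000 − 2) / (4) = 48.000

-33.000 -35.000 48.000


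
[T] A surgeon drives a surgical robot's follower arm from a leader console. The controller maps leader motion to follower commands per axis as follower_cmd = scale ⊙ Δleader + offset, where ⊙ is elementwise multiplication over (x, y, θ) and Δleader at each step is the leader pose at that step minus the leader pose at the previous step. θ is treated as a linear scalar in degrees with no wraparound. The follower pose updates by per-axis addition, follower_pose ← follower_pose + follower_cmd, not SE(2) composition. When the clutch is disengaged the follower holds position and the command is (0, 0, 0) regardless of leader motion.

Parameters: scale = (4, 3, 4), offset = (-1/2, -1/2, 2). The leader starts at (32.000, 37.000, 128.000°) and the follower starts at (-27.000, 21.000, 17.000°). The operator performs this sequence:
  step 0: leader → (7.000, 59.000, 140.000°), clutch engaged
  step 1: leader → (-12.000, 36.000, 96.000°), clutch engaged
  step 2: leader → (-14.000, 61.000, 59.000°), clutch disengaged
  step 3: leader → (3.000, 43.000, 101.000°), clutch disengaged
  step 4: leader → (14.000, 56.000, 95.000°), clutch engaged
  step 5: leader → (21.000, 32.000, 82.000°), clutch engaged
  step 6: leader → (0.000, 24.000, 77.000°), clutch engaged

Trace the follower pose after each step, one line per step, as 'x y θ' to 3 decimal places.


step 0: Δleader=(-25.000, 22.000, 12.000°), engaged; cmd=(-100.500, 65.500, 50.000°) → follower=(-127.500, 86.500, 67.000°)
step 1: Δleader=(-19.000, -23.000, -44.000°), engaged; cmd=(-76.500, -69.500, -174.000°) → follower=(-204.000, 17.000, -107.000°)
step 2: Δleader=(-2.000, 25.000, -37.000°), disengaged; cmd=(0,0,0) → follower holds at (-204.000, 17.000, -107.000°)
step 3: Δleader=(17.000, -18.000, 42.000°), disengaged; cmd=(0,0,0) → follower holds at (-204.000, 17.000, -107.000°)
step 4: Δleader=(11.000, 13.000, -6.000°), engaged; cmd=(43.500, 38.500, -22.000°) → follower=(-160.500, 55.500, -129.000°)
step 5: Δleader=(7.000, -24.000, -13.000°), engaged; cmd=(27.500, -72.500, -50.000°) → follower=(-133.000, -17.000, -179.000°)
step 6: Δleader=(-21.000, -8.000, -5.000°), engaged; cmd=(-84.500, -24.500, -18.000°) → follower=(-217.500, -41.500, -197.000°)

-127.500 86.500 67.000
-204.000 17.000 -107.000
-204.000 17.000 -107.000
-204.000 17.000 -107.000
-160.500 55.500 -129.000
-133.000 -17.000 -179.000
-217.500 -41.500 -197.000


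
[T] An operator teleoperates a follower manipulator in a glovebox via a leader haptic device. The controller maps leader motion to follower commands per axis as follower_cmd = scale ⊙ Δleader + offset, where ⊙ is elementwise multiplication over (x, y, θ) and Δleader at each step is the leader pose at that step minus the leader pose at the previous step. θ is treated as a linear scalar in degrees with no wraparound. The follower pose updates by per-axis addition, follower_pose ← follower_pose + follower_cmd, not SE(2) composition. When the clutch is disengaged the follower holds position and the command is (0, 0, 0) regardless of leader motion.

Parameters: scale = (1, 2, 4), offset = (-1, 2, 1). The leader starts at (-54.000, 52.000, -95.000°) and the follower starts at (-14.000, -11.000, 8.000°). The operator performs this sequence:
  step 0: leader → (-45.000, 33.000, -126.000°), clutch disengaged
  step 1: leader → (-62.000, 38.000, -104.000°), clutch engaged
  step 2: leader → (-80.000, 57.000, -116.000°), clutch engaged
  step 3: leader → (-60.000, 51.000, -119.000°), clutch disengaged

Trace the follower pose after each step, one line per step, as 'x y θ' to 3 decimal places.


step 0: Δleader=(9.000, -19.000, -31.000°), disengaged; cmd=(0,0,0) → follower holds at (-14.000, -11.000, 8.000°)
step 1: Δleader=(-17.000, 5.000, 22.000°), engaged; cmd=(-18.000, 12.000, 89.000°) → follower=(-32.000, 1.000, 97.000°)
step 2: Δleader=(-18.000, 19.000, -12.000°), engaged; cmd=(-19.000, 40.000, -47.000°) → follower=(-51.000, 41.000, 50.000°)
step 3: Δleader=(20.000, -6.000, -3.000°), disengaged; cmd=(0,0,0) → follower holds at (-51.000, 41.000, 50.000°)

-14.000 -11.000 8.000
-32.000 1.000 97.000
-51.000 41.000 50.000
-51.000 41.000 50.000


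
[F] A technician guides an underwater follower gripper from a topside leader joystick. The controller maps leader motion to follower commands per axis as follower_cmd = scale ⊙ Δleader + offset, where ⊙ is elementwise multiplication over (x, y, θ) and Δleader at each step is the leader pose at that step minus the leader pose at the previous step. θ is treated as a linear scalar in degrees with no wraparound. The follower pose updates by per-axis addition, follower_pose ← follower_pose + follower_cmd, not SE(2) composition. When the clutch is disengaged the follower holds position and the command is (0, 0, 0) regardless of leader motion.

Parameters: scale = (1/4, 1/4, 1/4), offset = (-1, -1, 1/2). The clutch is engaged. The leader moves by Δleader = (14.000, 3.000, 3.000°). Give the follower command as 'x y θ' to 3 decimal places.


axis x: 1/4·14.000 + -1 = 2.500
axis y: 1/4·3.000 + -1 = -0.250
axis θ: 1/4·3.000 + 1/2 = 1.250

2.500 -0.250 1.250


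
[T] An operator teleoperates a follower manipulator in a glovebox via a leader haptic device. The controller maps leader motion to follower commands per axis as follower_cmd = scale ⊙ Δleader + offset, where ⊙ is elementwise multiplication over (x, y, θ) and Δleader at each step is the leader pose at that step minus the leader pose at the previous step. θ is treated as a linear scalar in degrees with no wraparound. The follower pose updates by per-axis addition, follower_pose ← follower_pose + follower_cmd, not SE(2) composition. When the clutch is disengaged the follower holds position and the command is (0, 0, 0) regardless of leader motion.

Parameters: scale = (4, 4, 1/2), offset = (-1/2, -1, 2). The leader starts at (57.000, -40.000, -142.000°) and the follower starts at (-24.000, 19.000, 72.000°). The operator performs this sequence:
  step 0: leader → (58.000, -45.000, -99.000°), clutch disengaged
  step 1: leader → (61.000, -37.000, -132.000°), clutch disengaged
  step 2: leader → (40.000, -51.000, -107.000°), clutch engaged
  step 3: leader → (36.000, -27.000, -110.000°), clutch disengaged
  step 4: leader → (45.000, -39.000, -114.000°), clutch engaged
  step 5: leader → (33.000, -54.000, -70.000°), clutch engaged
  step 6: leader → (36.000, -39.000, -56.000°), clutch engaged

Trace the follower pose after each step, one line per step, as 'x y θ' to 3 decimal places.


-24.000 19.000 72.000
-24.000 19.000 72.000
-108.500 -38.000 86.500
-108.500 -38.000 86.500
-73.000 -87.000 86.500
-121.500 -148.000 110.500
-110.000 -89.000 119.500

step 0: Δleader=(1.000, -5.000, 43.000°), disengaged; cmd=(0,0,0) → follower holds at (-24.000, 19.000, 72.000°)
step 1: Δleader=(3.000, 8.000, -33.000°), disengaged; cmd=(0,0,0) → follower holds at (-24.000, 19.000, 72.000°)
step 2: Δleader=(-21.000, -14.000, 25.000°), engaged; cmd=(-84.500, -57.000, 14.500°) → follower=(-108.500, -38.000, 86.500°)
step 3: Δleader=(-4.000, 24.000, -3.000°), disengaged; cmd=(0,0,0) → follower holds at (-108.500, -38.000, 86.500°)
step 4: Δleader=(9.000, -12.000, -4.000°), engaged; cmd=(35.500, -49.000, 0.000°) → follower=(-73.000, -87.000, 86.500°)
step 5: Δleader=(-12.000, -15.000, 44.000°), engaged; cmd=(-48.500, -61.000, 24.000°) → follower=(-121.500, -148.000, 110.500°)
step 6: Δleader=(3.000, 15.000, 14.000°), engaged; cmd=(11.500, 59.000, 9.000°) → follower=(-110.000, -89.000, 119.500°)


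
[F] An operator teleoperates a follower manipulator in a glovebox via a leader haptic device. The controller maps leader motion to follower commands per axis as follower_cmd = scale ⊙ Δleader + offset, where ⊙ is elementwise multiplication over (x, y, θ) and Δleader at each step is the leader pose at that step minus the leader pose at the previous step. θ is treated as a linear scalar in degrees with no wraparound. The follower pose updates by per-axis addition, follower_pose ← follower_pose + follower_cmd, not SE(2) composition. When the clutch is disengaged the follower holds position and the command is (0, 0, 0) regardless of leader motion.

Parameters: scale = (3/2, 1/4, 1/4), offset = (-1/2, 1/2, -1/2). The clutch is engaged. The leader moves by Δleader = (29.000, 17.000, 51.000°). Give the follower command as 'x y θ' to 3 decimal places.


43.000 4.750 12.250

axis x: 3/2·29.000 + -1/2 = 43.000
axis y: 1/4·17.000 + 1/2 = 4.750
axis θ: 1/4·51.000 + -1/2 = 12.250


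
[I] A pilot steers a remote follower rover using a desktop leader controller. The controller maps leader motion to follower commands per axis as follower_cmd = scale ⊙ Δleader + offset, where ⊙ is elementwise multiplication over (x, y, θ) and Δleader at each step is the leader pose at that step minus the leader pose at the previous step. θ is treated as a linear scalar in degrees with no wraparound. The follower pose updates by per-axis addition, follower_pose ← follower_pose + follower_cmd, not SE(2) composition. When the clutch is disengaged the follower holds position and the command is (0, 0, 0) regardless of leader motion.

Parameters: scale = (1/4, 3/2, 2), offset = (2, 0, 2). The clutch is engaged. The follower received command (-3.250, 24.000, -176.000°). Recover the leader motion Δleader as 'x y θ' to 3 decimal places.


axis x: (-3.250 − 2) / (1/4) = -21.000
axis y: (24.000 − 0) / (3/2) = 16.000
axis θ: (-176.000 − 2) / (2) = -89.000

-21.000 16.000 -89.000


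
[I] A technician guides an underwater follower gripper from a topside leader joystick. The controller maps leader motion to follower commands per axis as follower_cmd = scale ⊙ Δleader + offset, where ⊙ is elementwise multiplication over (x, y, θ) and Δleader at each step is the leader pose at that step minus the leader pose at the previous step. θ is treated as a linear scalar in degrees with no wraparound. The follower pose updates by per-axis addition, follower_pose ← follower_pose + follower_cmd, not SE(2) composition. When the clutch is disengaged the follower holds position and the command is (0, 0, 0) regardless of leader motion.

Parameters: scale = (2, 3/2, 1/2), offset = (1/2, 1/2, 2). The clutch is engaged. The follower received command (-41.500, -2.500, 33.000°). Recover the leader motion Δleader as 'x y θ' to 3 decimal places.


axis x: (-41.500 − 1/2) / (2) = -21.000
axis y: (-2.500 − 1/2) / (3/2) = -2.000
axis θ: (33.000 − 2) / (1/2) = 62.000

-21.000 -2.000 62.000


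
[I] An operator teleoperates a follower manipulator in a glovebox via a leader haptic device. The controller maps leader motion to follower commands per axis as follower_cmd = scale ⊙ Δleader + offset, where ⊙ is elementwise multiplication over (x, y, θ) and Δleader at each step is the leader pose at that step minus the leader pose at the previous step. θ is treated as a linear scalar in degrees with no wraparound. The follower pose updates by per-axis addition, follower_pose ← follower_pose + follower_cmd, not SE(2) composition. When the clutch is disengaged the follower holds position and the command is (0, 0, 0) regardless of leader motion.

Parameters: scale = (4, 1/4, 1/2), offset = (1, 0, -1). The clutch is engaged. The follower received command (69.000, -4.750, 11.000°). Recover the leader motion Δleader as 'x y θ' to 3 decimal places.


axis x: (69.000 − 1) / (4) = 17.000
axis y: (-4.750 − 0) / (1/4) = -19.000
axis θ: (11.000 − -1) / (1/2) = 24.000

17.000 -19.000 24.000


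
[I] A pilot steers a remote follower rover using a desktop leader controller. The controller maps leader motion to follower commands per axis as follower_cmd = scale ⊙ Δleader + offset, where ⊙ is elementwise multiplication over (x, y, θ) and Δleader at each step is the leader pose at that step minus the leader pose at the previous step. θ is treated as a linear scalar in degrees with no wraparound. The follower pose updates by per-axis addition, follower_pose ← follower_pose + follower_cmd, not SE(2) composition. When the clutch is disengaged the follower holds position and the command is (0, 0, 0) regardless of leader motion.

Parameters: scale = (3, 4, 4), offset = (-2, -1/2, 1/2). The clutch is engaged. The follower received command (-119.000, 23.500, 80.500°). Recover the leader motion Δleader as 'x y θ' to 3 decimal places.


-39.000 6.000 20.000

axis x: (-119.000 − -2) / (3) = -39.000
axis y: (23.500 − -1/2) / (4) = 6.000
axis θ: (80.500 − 1/2) / (4) = 20.000


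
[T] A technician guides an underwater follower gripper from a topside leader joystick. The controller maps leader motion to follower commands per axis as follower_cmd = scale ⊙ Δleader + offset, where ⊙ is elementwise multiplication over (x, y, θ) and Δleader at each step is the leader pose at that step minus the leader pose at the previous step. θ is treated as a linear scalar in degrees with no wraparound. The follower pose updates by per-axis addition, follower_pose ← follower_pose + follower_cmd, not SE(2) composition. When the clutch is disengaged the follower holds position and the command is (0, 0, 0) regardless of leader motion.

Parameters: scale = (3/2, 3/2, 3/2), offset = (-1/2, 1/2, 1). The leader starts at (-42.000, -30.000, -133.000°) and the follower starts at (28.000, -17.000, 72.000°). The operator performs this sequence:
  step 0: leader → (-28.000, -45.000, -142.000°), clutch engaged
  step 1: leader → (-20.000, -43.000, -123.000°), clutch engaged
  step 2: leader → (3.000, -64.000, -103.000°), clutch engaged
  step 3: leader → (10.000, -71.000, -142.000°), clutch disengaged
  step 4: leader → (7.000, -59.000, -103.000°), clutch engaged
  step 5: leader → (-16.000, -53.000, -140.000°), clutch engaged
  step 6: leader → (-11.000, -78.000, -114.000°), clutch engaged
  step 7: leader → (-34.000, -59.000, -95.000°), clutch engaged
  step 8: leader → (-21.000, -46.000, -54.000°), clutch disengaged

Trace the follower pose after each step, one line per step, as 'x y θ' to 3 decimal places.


step 0: Δleader=(14.000, -15.000, -9.000°), engaged; cmd=(20.500, -22.000, -12.500°) → follower=(48.500, -39.000, 59.500°)
step 1: Δleader=(8.000, 2.000, 19.000°), engaged; cmd=(11.500, 3.500, 29.500°) → follower=(60.000, -35.500, 89.000°)
step 2: Δleader=(23.000, -21.000, 20.000°), engaged; cmd=(34.000, -31.000, 31.000°) → follower=(94.000, -66.500, 120.000°)
step 3: Δleader=(7.000, -7.000, -39.000°), disengaged; cmd=(0,0,0) → follower holds at (94.000, -66.500, 120.000°)
step 4: Δleader=(-3.000, 12.000, 39.000°), engaged; cmd=(-5.000, 18.500, 59.500°) → follower=(89.000, -48.000, 179.500°)
step 5: Δleader=(-23.000, 6.000, -37.000°), engaged; cmd=(-35.000, 9.500, -54.500°) → follower=(54.000, -38.500, 125.000°)
step 6: Δleader=(5.000, -25.000, 26.000°), engaged; cmd=(7.000, -37.000, 40.000°) → follower=(61.000, -75.500, 165.000°)
step 7: Δleader=(-23.000, 19.000, 19.000°), engaged; cmd=(-35.000, 29.000, 29.500°) → follower=(26.000, -46.500, 194.500°)
step 8: Δleader=(13.000, 13.000, 41.000°), disengaged; cmd=(0,0,0) → follower holds at (26.000, -46.500, 194.500°)

48.500 -39.000 59.500
60.000 -35.500 89.000
94.000 -66.500 120.000
94.000 -66.500 120.000
89.000 -48.000 179.500
54.000 -38.500 125.000
61.000 -75.500 165.000
26.000 -46.500 194.500
26.000 -46.500 194.500
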